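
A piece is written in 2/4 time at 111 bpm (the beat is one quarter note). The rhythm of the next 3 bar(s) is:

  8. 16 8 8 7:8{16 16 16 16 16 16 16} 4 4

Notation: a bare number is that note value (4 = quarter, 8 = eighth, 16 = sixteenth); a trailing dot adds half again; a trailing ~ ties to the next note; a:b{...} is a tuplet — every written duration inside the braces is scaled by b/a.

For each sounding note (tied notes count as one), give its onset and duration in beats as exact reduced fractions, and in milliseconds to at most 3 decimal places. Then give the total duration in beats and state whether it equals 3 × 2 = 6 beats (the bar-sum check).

1) 0.0ms=0b +405.405ms=3/4b
2) 405.405ms=3/4b +135.135ms=1/4b
3) 540.541ms=1b +270.27ms=1/2b
4) 810.811ms=3/2b +270.27ms=1/2b
5) 1081.081ms=2b +154.44ms=2/7b
6) 1235.521ms=16/7b +154.44ms=2/7b
7) 1389.961ms=18/7b +154.44ms=2/7b
8) 1544.402ms=20/7b +154.44ms=2/7b
9) 1698.842ms=22/7b +154.44ms=2/7b
10) 1853.282ms=24/7b +154.44ms=2/7b
11) 2007.722ms=26/7b +154.44ms=2/7b
12) 2162.162ms=4b +540.541ms=1b
13) 2702.703ms=5b +540.541ms=1b
Σ=6b of 6 (111bpm 2/4) — PASS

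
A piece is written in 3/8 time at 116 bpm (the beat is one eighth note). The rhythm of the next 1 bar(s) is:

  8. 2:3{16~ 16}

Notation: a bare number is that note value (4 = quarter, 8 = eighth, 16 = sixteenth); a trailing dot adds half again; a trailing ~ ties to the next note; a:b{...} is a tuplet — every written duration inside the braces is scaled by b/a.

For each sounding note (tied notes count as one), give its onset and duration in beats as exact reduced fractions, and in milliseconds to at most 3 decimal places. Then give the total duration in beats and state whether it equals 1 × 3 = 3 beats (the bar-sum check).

1) 0.0ms=0b +775.862ms=3/2b
2) 775.862ms=3/2b +775.862ms=3/2b
Σ=3b of 3 (116bpm 3/8) — PASS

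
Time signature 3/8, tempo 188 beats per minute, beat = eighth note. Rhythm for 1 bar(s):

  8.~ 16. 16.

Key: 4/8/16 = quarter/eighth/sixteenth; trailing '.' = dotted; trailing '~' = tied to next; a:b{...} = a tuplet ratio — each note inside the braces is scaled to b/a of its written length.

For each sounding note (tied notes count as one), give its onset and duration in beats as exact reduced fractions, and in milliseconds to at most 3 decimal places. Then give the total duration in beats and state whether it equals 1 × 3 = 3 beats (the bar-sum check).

1) 0.0ms=0b +718.085ms=9/4b
2) 718.085ms=9/4b +239.362ms=3/4b
Σ=3b of 3 (188bpm 3/8) — PASS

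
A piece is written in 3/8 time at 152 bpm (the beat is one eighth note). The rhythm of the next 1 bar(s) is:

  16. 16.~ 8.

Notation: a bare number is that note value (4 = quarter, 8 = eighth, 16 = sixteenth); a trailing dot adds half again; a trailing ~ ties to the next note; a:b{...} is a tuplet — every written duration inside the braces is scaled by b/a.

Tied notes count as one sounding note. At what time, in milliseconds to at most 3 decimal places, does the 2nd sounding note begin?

note 2 onset = 3/4b = 296.053ms

1. 0.0ms @ 0 + 296.053ms (3/4)
2. 296.053ms @ 3/4 + 888.158ms (9/4)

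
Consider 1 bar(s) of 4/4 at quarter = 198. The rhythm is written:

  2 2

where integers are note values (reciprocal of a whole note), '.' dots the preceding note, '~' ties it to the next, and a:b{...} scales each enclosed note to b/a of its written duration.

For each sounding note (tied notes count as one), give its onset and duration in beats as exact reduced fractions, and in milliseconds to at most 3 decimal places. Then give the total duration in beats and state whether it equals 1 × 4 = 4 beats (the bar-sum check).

1) 0.0ms=0b +606.061ms=2b
2) 606.061ms=2b +606.061ms=2b
Σ=4b of 4 (198bpm 4/4) — PASS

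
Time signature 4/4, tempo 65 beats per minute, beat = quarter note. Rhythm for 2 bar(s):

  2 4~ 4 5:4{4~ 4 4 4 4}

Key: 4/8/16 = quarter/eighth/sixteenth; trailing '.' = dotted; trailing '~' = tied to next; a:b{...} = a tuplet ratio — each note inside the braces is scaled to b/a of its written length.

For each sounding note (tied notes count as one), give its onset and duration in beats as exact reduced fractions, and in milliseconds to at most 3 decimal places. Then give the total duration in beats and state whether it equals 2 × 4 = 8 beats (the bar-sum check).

1) 0.0ms=0b +1846.154ms=2b
2) 1846.154ms=2b +1846.154ms=2b
3) 3692.308ms=4b +1476.923ms=8/5b
4) 5169.231ms=28/5b +738.462ms=4/5b
5) 5907.692ms=32/5b +738.462ms=4/5b
6) 6646.154ms=36/5b +738.462ms=4/5b
Σ=8b of 8 (65bpm 4/4) — PASS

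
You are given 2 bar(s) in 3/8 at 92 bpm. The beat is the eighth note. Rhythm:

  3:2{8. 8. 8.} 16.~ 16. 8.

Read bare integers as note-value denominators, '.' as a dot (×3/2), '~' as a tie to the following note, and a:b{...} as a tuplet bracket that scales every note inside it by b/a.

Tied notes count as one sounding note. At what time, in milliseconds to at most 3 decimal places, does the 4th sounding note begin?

1. 0.0ms @ 0 + 652.174ms (1)
2. 652.174ms @ 1 + 652.174ms (1)
3. 1304.348ms @ 2 + 652.174ms (1)
4. 1956.522ms @ 3 + 978.261ms (3/2)
5. 2934.783ms @ 9/2 + 978.261ms (3/2)

note 4 onset = 3b = 1956.522ms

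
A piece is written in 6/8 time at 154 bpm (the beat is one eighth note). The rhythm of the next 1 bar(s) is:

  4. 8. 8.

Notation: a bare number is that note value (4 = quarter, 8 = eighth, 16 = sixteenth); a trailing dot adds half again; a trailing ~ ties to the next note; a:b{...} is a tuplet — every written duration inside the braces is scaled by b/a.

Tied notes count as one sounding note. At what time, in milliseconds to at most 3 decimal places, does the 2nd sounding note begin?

1. 0.0ms @ 0 + 1168.831ms (3)
2. 1168.831ms @ 3 + 584.416ms (3/2)
3. 1753.247ms @ 9/2 + 584.416ms (3/2)

note 2 onset = 3b = 1168.831ms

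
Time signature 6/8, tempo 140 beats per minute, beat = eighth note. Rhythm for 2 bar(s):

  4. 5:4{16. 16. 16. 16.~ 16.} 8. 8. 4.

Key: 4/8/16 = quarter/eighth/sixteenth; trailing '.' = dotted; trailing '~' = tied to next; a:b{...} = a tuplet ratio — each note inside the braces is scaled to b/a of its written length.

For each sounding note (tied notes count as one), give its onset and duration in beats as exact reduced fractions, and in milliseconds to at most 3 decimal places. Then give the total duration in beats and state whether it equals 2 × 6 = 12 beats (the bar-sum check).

1) 0.0ms=0b +1285.714ms=3b
2) 1285.714ms=3b +257.143ms=3/5b
3) 1542.857ms=18/5b +257.143ms=3/5b
4) 1800.0ms=21/5b +257.143ms=3/5b
5) 2057.143ms=24/5b +514.286ms=6/5b
6) 2571.429ms=6b +642.857ms=3/2b
7) 3214.286ms=15/2b +642.857ms=3/2b
8) 3857.143ms=9b +1285.714ms=3b
Σ=12b of 12 (140bpm 6/8) — PASS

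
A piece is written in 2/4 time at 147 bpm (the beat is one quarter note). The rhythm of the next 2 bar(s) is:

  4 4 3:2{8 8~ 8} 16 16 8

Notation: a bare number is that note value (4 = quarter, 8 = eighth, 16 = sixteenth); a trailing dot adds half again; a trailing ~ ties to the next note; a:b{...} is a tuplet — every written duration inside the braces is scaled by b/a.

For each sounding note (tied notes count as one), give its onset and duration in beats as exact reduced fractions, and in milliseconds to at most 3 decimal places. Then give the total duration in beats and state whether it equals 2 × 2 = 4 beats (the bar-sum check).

1) 0.0ms=0b +408.163ms=1b
2) 408.163ms=1b +408.163ms=1b
3) 816.327ms=2b +136.054ms=1/3b
4) 952.381ms=7/3b +272.109ms=2/3b
5) 1224.49ms=3b +102.041ms=1/4b
6) 1326.531ms=13/4b +102.041ms=1/4b
7) 1428.571ms=7/2b +204.082ms=1/2b
Σ=4b of 4 (147bpm 2/4) — PASS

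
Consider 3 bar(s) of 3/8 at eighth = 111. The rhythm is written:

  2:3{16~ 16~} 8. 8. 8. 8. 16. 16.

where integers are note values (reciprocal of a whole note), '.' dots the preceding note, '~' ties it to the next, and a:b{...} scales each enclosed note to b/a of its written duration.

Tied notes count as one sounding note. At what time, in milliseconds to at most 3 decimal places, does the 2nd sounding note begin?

1. 0.0ms @ 0 + 1621.622ms (3)
2. 1621.622ms @ 3 + 810.811ms (3/2)
3. 2432.432ms @ 9/2 + 810.811ms (3/2)
4. 3243.243ms @ 6 + 810.811ms (3/2)
5. 4054.054ms @ 15/2 + 405.405ms (3/4)
6. 4459.459ms @ 33/4 + 405.405ms (3/4)

note 2 onset = 3b = 1621.622ms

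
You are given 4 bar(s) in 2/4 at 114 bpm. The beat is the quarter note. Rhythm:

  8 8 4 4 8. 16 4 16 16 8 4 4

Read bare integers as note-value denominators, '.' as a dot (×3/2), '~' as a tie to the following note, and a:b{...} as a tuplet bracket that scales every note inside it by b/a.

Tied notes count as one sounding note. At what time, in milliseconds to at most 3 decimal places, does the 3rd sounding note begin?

1. 0.0ms @ 0 + 263.158ms (1/2)
2. 263.158ms @ 1/2 + 263.158ms (1/2)
3. 526.316ms @ 1 + 526.316ms (1)
4. 1052.632ms @ 2 + 526.316ms (1)
5. 1578.947ms @ 3 + 394.737ms (3/4)
6. 1973.684ms @ 15/4 + 131.579ms (1/4)
7. 2105.263ms @ 4 + 526.316ms (1)
8. 2631.579ms @ 5 + 131.579ms (1/4)
9. 2763.158ms @ 21/4 + 131.579ms (1/4)
10. 2894.737ms @ 11/2 + 263.158ms (1/2)
11. 3157.895ms @ 6 + 526.316ms (1)
12. 3684.211ms @ 7 + 526.316ms (1)

note 3 onset = 1b = 526.316ms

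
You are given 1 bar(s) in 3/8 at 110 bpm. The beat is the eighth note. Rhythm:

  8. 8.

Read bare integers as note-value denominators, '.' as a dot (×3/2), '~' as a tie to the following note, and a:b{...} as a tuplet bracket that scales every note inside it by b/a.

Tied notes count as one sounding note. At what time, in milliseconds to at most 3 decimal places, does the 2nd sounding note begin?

note 2 onset = 3/2b = 818.182ms

1. 0.0ms @ 0 + 818.182ms (3/2)
2. 818.182ms @ 3/2 + 818.182ms (3/2)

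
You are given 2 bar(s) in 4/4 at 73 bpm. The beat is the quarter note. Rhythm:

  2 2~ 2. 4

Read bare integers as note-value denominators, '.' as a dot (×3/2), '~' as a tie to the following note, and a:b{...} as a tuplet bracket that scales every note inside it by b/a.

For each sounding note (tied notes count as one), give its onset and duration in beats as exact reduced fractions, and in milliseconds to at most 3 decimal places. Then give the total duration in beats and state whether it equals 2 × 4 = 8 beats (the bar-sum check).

1) 0.0ms=0b +1643.836ms=2b
2) 1643.836ms=2b +4109.589ms=5b
3) 5753.425ms=7b +821.918ms=1b
Σ=8b of 8 (73bpm 4/4) — PASS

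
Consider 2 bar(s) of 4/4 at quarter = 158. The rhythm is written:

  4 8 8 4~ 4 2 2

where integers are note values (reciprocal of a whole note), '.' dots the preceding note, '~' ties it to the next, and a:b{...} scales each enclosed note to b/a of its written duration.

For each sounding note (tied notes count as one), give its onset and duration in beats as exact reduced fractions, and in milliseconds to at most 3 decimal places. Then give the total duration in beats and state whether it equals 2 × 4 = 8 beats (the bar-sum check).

1) 0.0ms=0b +379.747ms=1b
2) 379.747ms=1b +189.873ms=1/2b
3) 569.62ms=3/2b +189.873ms=1/2b
4) 759.494ms=2b +759.494ms=2b
5) 1518.987ms=4b +759.494ms=2b
6) 2278.481ms=6b +759.494ms=2b
Σ=8b of 8 (158bpm 4/4) — PASS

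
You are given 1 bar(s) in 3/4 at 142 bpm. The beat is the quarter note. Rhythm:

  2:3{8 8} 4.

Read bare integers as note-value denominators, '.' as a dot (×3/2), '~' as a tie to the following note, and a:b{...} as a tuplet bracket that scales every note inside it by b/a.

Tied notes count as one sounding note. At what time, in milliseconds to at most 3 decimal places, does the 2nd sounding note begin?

1. 0.0ms @ 0 + 316.901ms (3/4)
2. 316.901ms @ 3/4 + 316.901ms (3/4)
3. 633.803ms @ 3/2 + 633.803ms (3/2)

note 2 onset = 3/4b = 316.901ms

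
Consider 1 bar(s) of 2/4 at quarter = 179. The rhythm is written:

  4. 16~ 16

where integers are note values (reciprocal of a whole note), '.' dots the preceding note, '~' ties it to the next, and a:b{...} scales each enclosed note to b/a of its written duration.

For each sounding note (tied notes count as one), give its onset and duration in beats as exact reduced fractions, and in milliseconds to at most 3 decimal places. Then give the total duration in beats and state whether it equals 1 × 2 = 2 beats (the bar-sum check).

1) 0.0ms=0b +502.793ms=3/2b
2) 502.793ms=3/2b +167.598ms=1/2b
Σ=2b of 2 (179bpm 2/4) — PASS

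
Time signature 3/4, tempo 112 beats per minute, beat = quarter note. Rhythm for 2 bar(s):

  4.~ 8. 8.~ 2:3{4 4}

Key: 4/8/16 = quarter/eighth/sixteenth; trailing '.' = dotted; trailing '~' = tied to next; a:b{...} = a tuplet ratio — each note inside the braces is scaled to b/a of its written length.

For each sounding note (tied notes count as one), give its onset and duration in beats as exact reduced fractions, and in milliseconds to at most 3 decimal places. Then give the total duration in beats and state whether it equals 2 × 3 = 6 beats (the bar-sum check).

1) 0.0ms=0b +1205.357ms=9/4b
2) 1205.357ms=9/4b +1205.357ms=9/4b
3) 2410.714ms=9/2b +803.571ms=3/2b
Σ=6b of 6 (112bpm 3/4) — PASS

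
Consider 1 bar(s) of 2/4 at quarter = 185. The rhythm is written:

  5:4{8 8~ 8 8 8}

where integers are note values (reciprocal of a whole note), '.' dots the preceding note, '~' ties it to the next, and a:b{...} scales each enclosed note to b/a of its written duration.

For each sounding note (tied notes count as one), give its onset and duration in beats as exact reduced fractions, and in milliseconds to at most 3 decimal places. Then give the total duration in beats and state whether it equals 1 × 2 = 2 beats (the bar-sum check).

1) 0.0ms=0b +129.73ms=2/5b
2) 129.73ms=2/5b +259.459ms=4/5b
3) 389.189ms=6/5b +129.73ms=2/5b
4) 518.919ms=8/5b +129.73ms=2/5b
Σ=2b of 2 (185bpm 2/4) — PASS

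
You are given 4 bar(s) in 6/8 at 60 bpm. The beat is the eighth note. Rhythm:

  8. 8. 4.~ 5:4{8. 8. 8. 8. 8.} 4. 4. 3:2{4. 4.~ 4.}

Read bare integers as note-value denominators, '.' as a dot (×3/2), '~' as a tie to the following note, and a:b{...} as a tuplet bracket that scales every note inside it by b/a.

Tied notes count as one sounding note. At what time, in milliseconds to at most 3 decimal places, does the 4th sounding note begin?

note 4 onset = 36/5b = 7200.0ms

1. 0.0ms @ 0 + 1500.0ms (3/2)
2. 1500.0ms @ 3/2 + 1500.0ms (3/2)
3. 3000.0ms @ 3 + 4200.0ms (21/5)
4. 7200.0ms @ 36/5 + 1200.0ms (6/5)
5. 8400.0ms @ 42/5 + 1200.0ms (6/5)
6. 9600.0ms @ 48/5 + 1200.0ms (6/5)
7. 10800.0ms @ 54/5 + 1200.0ms (6/5)
8. 12000.0ms @ 12 + 3000.0ms (3)
9. 15000.0ms @ 15 + 3000.0ms (3)
10. 18000.0ms @ 18 + 2000.0ms (2)
11. 20000.0ms @ 20 + 4000.0ms (4)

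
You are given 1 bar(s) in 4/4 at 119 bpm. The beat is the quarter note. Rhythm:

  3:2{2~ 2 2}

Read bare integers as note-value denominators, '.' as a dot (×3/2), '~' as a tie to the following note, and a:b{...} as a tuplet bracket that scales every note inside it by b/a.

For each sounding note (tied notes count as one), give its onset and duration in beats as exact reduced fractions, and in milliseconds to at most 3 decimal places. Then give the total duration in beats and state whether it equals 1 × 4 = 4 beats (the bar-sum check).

1) 0.0ms=0b +1344.538ms=8/3b
2) 1344.538ms=8/3b +672.269ms=4/3b
Σ=4b of 4 (119bpm 4/4) — PASS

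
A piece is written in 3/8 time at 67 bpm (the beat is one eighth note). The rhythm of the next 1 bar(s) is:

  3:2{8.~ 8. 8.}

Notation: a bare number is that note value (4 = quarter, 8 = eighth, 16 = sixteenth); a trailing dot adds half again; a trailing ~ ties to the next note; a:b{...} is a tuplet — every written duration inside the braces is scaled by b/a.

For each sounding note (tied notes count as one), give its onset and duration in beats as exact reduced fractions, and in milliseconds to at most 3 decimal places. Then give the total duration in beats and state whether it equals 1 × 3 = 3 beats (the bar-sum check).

1) 0.0ms=0b +1791.045ms=2b
2) 1791.045ms=2b +895.522ms=1b
Σ=3b of 3 (67bpm 3/8) — PASS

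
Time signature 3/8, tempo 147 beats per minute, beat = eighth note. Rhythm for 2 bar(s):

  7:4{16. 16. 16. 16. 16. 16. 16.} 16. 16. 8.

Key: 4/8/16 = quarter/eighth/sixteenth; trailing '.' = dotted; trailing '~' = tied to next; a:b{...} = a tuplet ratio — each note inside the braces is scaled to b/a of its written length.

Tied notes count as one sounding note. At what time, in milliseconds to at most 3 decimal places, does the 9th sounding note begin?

note 9 onset = 15/4b = 1530.612ms

1. 0.0ms @ 0 + 174.927ms (3/7)
2. 174.927ms @ 3/7 + 174.927ms (3/7)
3. 349.854ms @ 6/7 + 174.927ms (3/7)
4. 524.781ms @ 9/7 + 174.927ms (3/7)
5. 699.708ms @ 12/7 + 174.927ms (3/7)
6. 874.636ms @ 15/7 + 174.927ms (3/7)
7. 1049.563ms @ 18/7 + 174.927ms (3/7)
8. 1224.49ms @ 3 + 306.122ms (3/4)
9. 1530.612ms @ 15/4 + 306.122ms (3/4)
10. 1836.735ms @ 9/2 + 612.245ms (3/2)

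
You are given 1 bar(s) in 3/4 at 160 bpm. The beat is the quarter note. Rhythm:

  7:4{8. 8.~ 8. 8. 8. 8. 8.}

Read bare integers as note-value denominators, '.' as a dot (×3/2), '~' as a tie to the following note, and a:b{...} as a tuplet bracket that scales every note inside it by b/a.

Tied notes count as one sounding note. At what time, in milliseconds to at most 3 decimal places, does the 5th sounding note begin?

1. 0.0ms @ 0 + 160.714ms (3/7)
2. 160.714ms @ 3/7 + 321.429ms (6/7)
3. 482.143ms @ 9/7 + 160.714ms (3/7)
4. 642.857ms @ 12/7 + 160.714ms (3/7)
5. 803.571ms @ 15/7 + 160.714ms (3/7)
6. 964.286ms @ 18/7 + 160.714ms (3/7)

note 5 onset = 15/7b = 803.571ms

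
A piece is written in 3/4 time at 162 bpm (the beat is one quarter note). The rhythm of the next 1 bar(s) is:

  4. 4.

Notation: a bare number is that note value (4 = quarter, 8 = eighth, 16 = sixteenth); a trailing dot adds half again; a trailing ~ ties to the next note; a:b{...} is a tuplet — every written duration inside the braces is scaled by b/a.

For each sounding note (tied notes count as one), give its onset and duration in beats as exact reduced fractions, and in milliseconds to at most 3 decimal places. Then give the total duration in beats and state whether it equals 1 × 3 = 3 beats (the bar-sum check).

1) 0.0ms=0b +555.556ms=3/2b
2) 555.556ms=3/2b +555.556ms=3/2b
Σ=3b of 3 (162bpm 3/4) — PASS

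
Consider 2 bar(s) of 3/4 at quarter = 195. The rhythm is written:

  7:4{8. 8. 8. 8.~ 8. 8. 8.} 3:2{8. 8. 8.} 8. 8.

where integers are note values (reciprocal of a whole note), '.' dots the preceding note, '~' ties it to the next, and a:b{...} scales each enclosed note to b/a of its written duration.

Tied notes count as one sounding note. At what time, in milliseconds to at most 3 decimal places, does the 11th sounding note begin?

1. 0.0ms @ 0 + 131.868ms (3/7)
2. 131.868ms @ 3/7 + 131.868ms (3/7)
3. 263.736ms @ 6/7 + 131.868ms (3/7)
4. 395.604ms @ 9/7 + 263.736ms (6/7)
5. 659.341ms @ 15/7 + 131.868ms (3/7)
6. 791.209ms @ 18/7 + 131.868ms (3/7)
7. 923.077ms @ 3 + 153.846ms (1/2)
8. 1076.923ms @ 7/2 + 153.846ms (1/2)
9. 1230.769ms @ 4 + 153.846ms (1/2)
10. 1384.615ms @ 9/2 + 230.769ms (3/4)
11. 1615.385ms @ 21/4 + 230.769ms (3/4)

note 11 onset = 21/4b = 1615.385ms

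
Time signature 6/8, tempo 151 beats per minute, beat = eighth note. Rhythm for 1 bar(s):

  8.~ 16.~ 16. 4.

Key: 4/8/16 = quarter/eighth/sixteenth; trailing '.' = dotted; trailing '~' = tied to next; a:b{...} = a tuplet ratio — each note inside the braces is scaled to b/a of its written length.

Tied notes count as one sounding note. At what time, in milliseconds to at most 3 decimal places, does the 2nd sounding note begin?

1. 0.0ms @ 0 + 1192.053ms (3)
2. 1192.053ms @ 3 + 1192.053ms (3)

note 2 onset = 3b = 1192.053ms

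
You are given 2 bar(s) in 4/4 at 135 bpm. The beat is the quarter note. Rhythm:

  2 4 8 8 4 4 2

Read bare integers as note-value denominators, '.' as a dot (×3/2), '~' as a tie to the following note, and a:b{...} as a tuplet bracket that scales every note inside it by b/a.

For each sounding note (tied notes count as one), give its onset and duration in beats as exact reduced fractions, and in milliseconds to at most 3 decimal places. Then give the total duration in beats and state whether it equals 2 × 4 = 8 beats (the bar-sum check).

1) 0.0ms=0b +888.889ms=2b
2) 888.889ms=2b +444.444ms=1b
3) 1333.333ms=3b +222.222ms=1/2b
4) 1555.556ms=7/2b +222.222ms=1/2b
5) 1777.778ms=4b +444.444ms=1b
6) 2222.222ms=5b +444.444ms=1b
7) 2666.667ms=6b +888.889ms=2b
Σ=8b of 8 (135bpm 4/4) — PASS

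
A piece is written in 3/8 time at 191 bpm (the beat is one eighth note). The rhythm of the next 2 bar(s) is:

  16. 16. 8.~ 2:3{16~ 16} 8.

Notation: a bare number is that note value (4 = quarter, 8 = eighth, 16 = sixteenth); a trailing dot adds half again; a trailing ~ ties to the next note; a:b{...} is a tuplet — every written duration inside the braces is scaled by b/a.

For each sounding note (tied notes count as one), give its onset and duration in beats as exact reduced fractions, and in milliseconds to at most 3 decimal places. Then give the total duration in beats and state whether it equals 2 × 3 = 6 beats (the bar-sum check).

1) 0.0ms=0b +235.602ms=3/4b
2) 235.602ms=3/4b +235.602ms=3/4b
3) 471.204ms=3/2b +942.408ms=3b
4) 1413.613ms=9/2b +471.204ms=3/2b
Σ=6b of 6 (191bpm 3/8) — PASS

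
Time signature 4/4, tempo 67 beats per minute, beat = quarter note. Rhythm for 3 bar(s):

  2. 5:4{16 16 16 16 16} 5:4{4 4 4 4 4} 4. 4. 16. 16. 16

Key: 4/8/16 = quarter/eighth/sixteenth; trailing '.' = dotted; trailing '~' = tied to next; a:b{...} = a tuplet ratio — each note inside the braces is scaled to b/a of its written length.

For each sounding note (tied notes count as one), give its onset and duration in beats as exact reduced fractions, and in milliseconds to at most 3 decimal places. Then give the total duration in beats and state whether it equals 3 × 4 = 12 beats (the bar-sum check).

1) 0.0ms=0b +2686.567ms=3b
2) 2686.567ms=3b +179.104ms=1/5b
3) 2865.672ms=16/5b +179.104ms=1/5b
4) 3044.776ms=17/5b +179.104ms=1/5b
5) 3223.881ms=18/5b +179.104ms=1/5b
6) 3402.985ms=19/5b +179.104ms=1/5b
7) 3582.09ms=4b +716.418ms=4/5b
8) 4298.507ms=24/5b +716.418ms=4/5b
9) 5014.925ms=28/5b +716.418ms=4/5b
10) 5731.343ms=32/5b +716.418ms=4/5b
11) 6447.761ms=36/5b +716.418ms=4/5b
12) 7164.179ms=8b +1343.284ms=3/2b
13) 8507.463ms=19/2b +1343.284ms=3/2b
14) 9850.746ms=11b +335.821ms=3/8b
15) 10186.567ms=91/8b +335.821ms=3/8b
16) 10522.388ms=47/4b +223.881ms=1/4b
Σ=12b of 12 (67bpm 4/4) — PASS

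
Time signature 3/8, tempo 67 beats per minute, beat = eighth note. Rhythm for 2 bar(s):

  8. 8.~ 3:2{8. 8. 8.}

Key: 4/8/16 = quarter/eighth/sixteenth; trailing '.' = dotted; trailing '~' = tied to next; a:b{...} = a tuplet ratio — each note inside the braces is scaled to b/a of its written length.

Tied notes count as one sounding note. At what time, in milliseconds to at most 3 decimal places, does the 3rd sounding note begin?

1. 0.0ms @ 0 + 1343.284ms (3/2)
2. 1343.284ms @ 3/2 + 2238.806ms (5/2)
3. 3582.09ms @ 4 + 895.522ms (1)
4. 4477.612ms @ 5 + 895.522ms (1)

note 3 onset = 4b = 3582.09ms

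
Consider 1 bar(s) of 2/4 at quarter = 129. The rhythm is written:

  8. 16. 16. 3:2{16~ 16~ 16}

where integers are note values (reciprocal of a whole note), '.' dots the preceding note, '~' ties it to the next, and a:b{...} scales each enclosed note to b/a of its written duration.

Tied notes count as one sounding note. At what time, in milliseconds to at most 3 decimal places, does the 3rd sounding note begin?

note 3 onset = 9/8b = 523.256ms

1. 0.0ms @ 0 + 348.837ms (3/4)
2. 348.837ms @ 3/4 + 174.419ms (3/8)
3. 523.256ms @ 9/8 + 174.419ms (3/8)
4. 697.674ms @ 3/2 + 232.558ms (1/2)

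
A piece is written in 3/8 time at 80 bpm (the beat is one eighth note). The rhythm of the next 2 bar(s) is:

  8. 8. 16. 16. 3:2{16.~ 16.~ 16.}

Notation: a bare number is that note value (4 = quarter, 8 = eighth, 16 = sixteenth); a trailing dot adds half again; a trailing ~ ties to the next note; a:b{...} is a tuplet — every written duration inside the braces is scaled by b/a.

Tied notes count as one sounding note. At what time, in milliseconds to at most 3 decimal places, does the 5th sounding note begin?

note 5 onset = 9/2b = 3375.0ms

1. 0.0ms @ 0 + 1125.0ms (3/2)
2. 1125.0ms @ 3/2 + 1125.0ms (3/2)
3. 2250.0ms @ 3 + 562.5ms (3/4)
4. 2812.5ms @ 15/4 + 562.5ms (3/4)
5. 3375.0ms @ 9/2 + 1125.0ms (3/2)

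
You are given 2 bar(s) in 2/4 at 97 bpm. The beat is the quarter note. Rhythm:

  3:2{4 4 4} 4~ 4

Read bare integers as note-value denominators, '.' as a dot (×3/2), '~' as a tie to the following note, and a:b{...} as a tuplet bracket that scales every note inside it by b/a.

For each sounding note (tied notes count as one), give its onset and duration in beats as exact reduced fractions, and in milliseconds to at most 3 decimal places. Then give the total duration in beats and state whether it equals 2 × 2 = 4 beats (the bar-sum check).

1) 0.0ms=0b +412.371ms=2/3b
2) 412.371ms=2/3b +412.371ms=2/3b
3) 824.742ms=4/3b +412.371ms=2/3b
4) 1237.113ms=2b +1237.113ms=2b
Σ=4b of 4 (97bpm 2/4) — PASS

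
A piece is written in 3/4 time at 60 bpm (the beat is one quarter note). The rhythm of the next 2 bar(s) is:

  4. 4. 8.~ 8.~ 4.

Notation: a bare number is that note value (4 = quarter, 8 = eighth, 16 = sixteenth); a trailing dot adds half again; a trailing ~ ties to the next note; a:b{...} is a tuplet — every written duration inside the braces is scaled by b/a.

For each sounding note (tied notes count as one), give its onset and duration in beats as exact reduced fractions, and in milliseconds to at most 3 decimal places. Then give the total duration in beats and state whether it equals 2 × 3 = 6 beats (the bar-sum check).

1) 0.0ms=0b +1500.0ms=3/2b
2) 1500.0ms=3/2b +1500.0ms=3/2b
3) 3000.0ms=3b +3000.0ms=3b
Σ=6b of 6 (60bpm 3/4) — PASS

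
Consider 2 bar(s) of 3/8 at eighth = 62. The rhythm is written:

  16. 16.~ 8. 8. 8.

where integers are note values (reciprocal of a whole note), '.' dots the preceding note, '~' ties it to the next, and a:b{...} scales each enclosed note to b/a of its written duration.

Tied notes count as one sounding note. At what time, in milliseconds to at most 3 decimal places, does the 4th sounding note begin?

note 4 onset = 9/2b = 4354.839ms

1. 0.0ms @ 0 + 725.806ms (3/4)
2. 725.806ms @ 3/4 + 2177.419ms (9/4)
3. 2903.226ms @ 3 + 1451.613ms (3/2)
4. 4354.839ms @ 9/2 + 1451.613ms (3/2)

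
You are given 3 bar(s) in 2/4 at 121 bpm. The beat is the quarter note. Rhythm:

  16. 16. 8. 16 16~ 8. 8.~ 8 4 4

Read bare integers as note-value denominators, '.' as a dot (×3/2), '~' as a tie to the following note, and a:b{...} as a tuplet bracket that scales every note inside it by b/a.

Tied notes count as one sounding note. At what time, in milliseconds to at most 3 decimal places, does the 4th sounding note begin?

note 4 onset = 3/2b = 743.802ms

1. 0.0ms @ 0 + 185.95ms (3/8)
2. 185.95ms @ 3/8 + 185.95ms (3/8)
3. 371.901ms @ 3/4 + 371.901ms (3/4)
4. 743.802ms @ 3/2 + 123.967ms (1/4)
5. 867.769ms @ 7/4 + 495.868ms (1)
6. 1363.636ms @ 11/4 + 619.835ms (5/4)
7. 1983.471ms @ 4 + 495.868ms (1)
8. 2479.339ms @ 5 + 495.868ms (1)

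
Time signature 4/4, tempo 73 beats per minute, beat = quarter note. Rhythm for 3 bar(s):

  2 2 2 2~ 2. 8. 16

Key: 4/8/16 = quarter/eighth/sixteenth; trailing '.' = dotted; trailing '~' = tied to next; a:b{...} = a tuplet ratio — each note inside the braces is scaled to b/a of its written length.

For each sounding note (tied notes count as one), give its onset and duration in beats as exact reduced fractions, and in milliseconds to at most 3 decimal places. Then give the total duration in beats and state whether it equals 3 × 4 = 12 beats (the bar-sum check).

1) 0.0ms=0b +1643.836ms=2b
2) 1643.836ms=2b +1643.836ms=2b
3) 3287.671ms=4b +1643.836ms=2b
4) 4931.507ms=6b +4109.589ms=5b
5) 9041.096ms=11b +616.438ms=3/4b
6) 9657.534ms=47/4b +205.479ms=1/4b
Σ=12b of 12 (73bpm 4/4) — PASS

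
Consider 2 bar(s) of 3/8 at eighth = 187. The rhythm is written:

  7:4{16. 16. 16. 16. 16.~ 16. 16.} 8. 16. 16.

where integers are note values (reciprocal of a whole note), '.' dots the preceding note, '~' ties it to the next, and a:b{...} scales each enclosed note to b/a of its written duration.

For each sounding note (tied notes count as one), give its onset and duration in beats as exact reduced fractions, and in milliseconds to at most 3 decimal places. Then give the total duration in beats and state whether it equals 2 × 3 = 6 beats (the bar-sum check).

1) 0.0ms=0b +137.51ms=3/7b
2) 137.51ms=3/7b +137.51ms=3/7b
3) 275.019ms=6/7b +137.51ms=3/7b
4) 412.529ms=9/7b +137.51ms=3/7b
5) 550.038ms=12/7b +275.019ms=6/7b
6) 825.057ms=18/7b +137.51ms=3/7b
7) 962.567ms=3b +481.283ms=3/2b
8) 1443.85ms=9/2b +240.642ms=3/4b
9) 1684.492ms=21/4b +240.642ms=3/4b
Σ=6b of 6 (187bpm 3/8) — PASS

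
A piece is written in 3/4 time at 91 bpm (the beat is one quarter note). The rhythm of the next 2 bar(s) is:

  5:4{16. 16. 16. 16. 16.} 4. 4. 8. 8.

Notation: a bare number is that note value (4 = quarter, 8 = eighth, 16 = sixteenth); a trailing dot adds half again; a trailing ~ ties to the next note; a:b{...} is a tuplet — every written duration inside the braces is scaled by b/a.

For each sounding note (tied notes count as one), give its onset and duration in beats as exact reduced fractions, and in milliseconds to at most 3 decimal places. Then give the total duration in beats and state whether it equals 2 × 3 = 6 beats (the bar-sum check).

1) 0.0ms=0b +197.802ms=3/10b
2) 197.802ms=3/10b +197.802ms=3/10b
3) 395.604ms=3/5b +197.802ms=3/10b
4) 593.407ms=9/10b +197.802ms=3/10b
5) 791.209ms=6/5b +197.802ms=3/10b
6) 989.011ms=3/2b +989.011ms=3/2b
7) 1978.022ms=3b +989.011ms=3/2b
8) 2967.033ms=9/2b +494.505ms=3/4b
9) 3461.538ms=21/4b +494.505ms=3/4b
Σ=6b of 6 (91bpm 3/4) — PASS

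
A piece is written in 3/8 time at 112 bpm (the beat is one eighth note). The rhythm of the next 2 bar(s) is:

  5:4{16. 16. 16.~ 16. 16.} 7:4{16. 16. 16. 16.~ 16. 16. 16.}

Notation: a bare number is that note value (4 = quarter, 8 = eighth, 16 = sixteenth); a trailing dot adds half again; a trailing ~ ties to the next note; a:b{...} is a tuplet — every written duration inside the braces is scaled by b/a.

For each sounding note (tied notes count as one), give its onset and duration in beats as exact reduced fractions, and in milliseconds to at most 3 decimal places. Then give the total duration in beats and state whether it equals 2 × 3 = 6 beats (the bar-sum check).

1) 0.0ms=0b +321.429ms=3/5b
2) 321.429ms=3/5b +321.429ms=3/5b
3) 642.857ms=6/5b +642.857ms=6/5b
4) 1285.714ms=12/5b +321.429ms=3/5b
5) 1607.143ms=3b +229.592ms=3/7b
6) 1836.735ms=24/7b +229.592ms=3/7b
7) 2066.327ms=27/7b +229.592ms=3/7b
8) 2295.918ms=30/7b +459.184ms=6/7b
9) 2755.102ms=36/7b +229.592ms=3/7b
10) 2984.694ms=39/7b +229.592ms=3/7b
Σ=6b of 6 (112bpm 3/8) — PASS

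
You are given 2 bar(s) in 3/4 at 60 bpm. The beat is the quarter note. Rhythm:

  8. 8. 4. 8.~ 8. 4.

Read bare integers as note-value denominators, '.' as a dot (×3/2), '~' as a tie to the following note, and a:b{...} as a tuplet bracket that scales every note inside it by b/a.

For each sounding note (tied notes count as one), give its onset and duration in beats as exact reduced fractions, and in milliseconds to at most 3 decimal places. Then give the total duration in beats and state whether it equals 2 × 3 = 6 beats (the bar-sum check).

1) 0.0ms=0b +750.0ms=3/4b
2) 750.0ms=3/4b +750.0ms=3/4b
3) 1500.0ms=3/2b +1500.0ms=3/2b
4) 3000.0ms=3b +1500.0ms=3/2b
5) 4500.0ms=9/2b +1500.0ms=3/2b
Σ=6b of 6 (60bpm 3/4) — PASS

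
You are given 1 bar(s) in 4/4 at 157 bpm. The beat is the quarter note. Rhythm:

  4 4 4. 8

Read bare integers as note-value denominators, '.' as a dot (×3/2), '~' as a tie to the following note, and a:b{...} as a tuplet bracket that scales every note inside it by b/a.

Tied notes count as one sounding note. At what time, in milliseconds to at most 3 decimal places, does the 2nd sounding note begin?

note 2 onset = 1b = 382.166ms

1. 0.0ms @ 0 + 382.166ms (1)
2. 382.166ms @ 1 + 382.166ms (1)
3. 764.331ms @ 2 + 573.248ms (3/2)
4. 1337.58ms @ 7/2 + 191.083ms (1/2)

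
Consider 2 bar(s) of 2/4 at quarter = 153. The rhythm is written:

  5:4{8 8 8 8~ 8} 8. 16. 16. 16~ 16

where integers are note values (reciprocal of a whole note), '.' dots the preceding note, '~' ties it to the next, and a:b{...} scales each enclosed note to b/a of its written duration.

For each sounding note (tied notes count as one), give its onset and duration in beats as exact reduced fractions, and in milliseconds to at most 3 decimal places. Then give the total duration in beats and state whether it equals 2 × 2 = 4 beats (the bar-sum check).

1) 0.0ms=0b +156.863ms=2/5b
2) 156.863ms=2/5b +156.863ms=2/5b
3) 313.725ms=4/5b +156.863ms=2/5b
4) 470.588ms=6/5b +313.725ms=4/5b
5) 784.314ms=2b +294.118ms=3/4b
6) 1078.431ms=11/4b +147.059ms=3/8b
7) 1225.49ms=25/8b +147.059ms=3/8b
8) 1372.549ms=7/2b +196.078ms=1/2b
Σ=4b of 4 (153bpm 2/4) — PASS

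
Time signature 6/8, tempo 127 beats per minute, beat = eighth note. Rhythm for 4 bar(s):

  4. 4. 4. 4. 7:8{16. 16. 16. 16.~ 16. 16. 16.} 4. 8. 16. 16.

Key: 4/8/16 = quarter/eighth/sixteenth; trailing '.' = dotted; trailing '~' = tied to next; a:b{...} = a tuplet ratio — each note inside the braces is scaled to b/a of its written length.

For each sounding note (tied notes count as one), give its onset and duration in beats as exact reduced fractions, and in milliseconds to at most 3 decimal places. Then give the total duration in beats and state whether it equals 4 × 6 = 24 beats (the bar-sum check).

1) 0.0ms=0b +1417.323ms=3b
2) 1417.323ms=3b +1417.323ms=3b
3) 2834.646ms=6b +1417.323ms=3b
4) 4251.969ms=9b +1417.323ms=3b
5) 5669.291ms=12b +404.949ms=6/7b
6) 6074.241ms=90/7b +404.949ms=6/7b
7) 6479.19ms=96/7b +404.949ms=6/7b
8) 6884.139ms=102/7b +809.899ms=12/7b
9) 7694.038ms=114/7b +404.949ms=6/7b
10) 8098.988ms=120/7b +404.949ms=6/7b
11) 8503.937ms=18b +1417.323ms=3b
12) 9921.26ms=21b +708.661ms=3/2b
13) 10629.921ms=45/2b +354.331ms=3/4b
14) 10984.252ms=93/4b +354.331ms=3/4b
Σ=24b of 24 (127bpm 6/8) — PASS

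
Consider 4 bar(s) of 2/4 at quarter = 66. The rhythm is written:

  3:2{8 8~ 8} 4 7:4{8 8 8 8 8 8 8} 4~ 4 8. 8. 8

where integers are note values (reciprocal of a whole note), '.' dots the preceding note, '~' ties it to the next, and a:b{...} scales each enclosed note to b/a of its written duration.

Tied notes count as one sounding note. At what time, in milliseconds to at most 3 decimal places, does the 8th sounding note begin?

note 8 onset = 22/7b = 2857.143ms

1. 0.0ms @ 0 + 303.03ms (1/3)
2. 303.03ms @ 1/3 + 606.061ms (2/3)
3. 909.091ms @ 1 + 909.091ms (1)
4. 1818.182ms @ 2 + 259.74ms (2/7)
5. 2077.922ms @ 16/7 + 259.74ms (2/7)
6. 2337.662ms @ 18/7 + 259.74ms (2/7)
7. 2597.403ms @ 20/7 + 259.74ms (2/7)
8. 2857.143ms @ 22/7 + 259.74ms (2/7)
9. 3116.883ms @ 24/7 + 259.74ms (2/7)
10. 3376.623ms @ 26/7 + 259.74ms (2/7)
11. 3636.364ms @ 4 + 1818.182ms (2)
12. 5454.545ms @ 6 + 681.818ms (3/4)
13. 6136.364ms @ 27/4 + 681.818ms (3/4)
14. 6818.182ms @ 15/2 + 454.545ms (1/2)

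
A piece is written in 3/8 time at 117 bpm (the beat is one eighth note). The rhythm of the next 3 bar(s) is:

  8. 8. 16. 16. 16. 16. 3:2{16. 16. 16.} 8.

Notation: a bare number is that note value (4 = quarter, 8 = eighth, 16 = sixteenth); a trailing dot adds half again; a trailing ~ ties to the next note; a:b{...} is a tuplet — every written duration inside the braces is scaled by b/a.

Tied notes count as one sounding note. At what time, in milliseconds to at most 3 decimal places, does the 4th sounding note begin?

1. 0.0ms @ 0 + 769.231ms (3/2)
2. 769.231ms @ 3/2 + 769.231ms (3/2)
3. 1538.462ms @ 3 + 384.615ms (3/4)
4. 1923.077ms @ 15/4 + 384.615ms (3/4)
5. 2307.692ms @ 9/2 + 384.615ms (3/4)
6. 2692.308ms @ 21/4 + 384.615ms (3/4)
7. 3076.923ms @ 6 + 256.41ms (1/2)
8. 3333.333ms @ 13/2 + 256.41ms (1/2)
9. 3589.744ms @ 7 + 256.41ms (1/2)
10. 3846.154ms @ 15/2 + 769.231ms (3/2)

note 4 onset = 15/4b = 1923.077ms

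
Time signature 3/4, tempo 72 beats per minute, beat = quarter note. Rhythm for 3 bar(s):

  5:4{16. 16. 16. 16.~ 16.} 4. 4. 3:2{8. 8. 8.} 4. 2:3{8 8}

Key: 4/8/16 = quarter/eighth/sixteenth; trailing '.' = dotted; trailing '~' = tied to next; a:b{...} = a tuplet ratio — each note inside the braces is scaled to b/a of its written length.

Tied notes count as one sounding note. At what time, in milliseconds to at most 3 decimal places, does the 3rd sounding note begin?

1. 0.0ms @ 0 + 250.0ms (3/10)
2. 250.0ms @ 3/10 + 250.0ms (3/10)
3. 500.0ms @ 3/5 + 250.0ms (3/10)
4. 750.0ms @ 9/10 + 500.0ms (3/5)
5. 1250.0ms @ 3/2 + 1250.0ms (3/2)
6. 2500.0ms @ 3 + 1250.0ms (3/2)
7. 3750.0ms @ 9/2 + 416.667ms (1/2)
8. 4166.667ms @ 5 + 416.667ms (1/2)
9. 4583.333ms @ 11/2 + 416.667ms (1/2)
10. 5000.0ms @ 6 + 1250.0ms (3/2)
11. 6250.0ms @ 15/2 + 625.0ms (3/4)
12. 6875.0ms @ 33/4 + 625.0ms (3/4)

note 3 onset = 3/5b = 500.0ms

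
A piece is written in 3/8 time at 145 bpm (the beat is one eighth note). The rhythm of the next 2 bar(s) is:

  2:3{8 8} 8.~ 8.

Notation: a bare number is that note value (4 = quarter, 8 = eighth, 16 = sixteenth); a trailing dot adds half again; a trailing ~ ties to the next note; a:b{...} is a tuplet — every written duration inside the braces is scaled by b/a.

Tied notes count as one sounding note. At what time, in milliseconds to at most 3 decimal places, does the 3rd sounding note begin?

note 3 onset = 3b = 1241.379ms

1. 0.0ms @ 0 + 620.69ms (3/2)
2. 620.69ms @ 3/2 + 620.69ms (3/2)
3. 1241.379ms @ 3 + 1241.379ms (3)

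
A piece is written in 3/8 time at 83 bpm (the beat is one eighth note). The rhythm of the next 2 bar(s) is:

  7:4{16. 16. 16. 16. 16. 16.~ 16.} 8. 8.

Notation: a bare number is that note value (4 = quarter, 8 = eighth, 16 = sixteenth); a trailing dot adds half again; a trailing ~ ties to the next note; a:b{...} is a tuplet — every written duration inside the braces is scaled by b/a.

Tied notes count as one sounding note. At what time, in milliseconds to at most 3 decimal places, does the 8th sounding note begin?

note 8 onset = 9/2b = 3253.012ms

1. 0.0ms @ 0 + 309.811ms (3/7)
2. 309.811ms @ 3/7 + 309.811ms (3/7)
3. 619.621ms @ 6/7 + 309.811ms (3/7)
4. 929.432ms @ 9/7 + 309.811ms (3/7)
5. 1239.243ms @ 12/7 + 309.811ms (3/7)
6. 1549.053ms @ 15/7 + 619.621ms (6/7)
7. 2168.675ms @ 3 + 1084.337ms (3/2)
8. 3253.012ms @ 9/2 + 1084.337ms (3/2)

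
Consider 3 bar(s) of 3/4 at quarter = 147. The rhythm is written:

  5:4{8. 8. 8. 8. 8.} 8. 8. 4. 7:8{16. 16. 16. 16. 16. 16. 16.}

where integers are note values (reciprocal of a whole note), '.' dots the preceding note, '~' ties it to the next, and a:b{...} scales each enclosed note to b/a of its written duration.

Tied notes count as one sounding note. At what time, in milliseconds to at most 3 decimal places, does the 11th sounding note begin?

note 11 onset = 48/7b = 2798.834ms

1. 0.0ms @ 0 + 244.898ms (3/5)
2. 244.898ms @ 3/5 + 244.898ms (3/5)
3. 489.796ms @ 6/5 + 244.898ms (3/5)
4. 734.694ms @ 9/5 + 244.898ms (3/5)
5. 979.592ms @ 12/5 + 244.898ms (3/5)
6. 1224.49ms @ 3 + 306.122ms (3/4)
7. 1530.612ms @ 15/4 + 306.122ms (3/4)
8. 1836.735ms @ 9/2 + 612.245ms (3/2)
9. 2448.98ms @ 6 + 174.927ms (3/7)
10. 2623.907ms @ 45/7 + 174.927ms (3/7)
11. 2798.834ms @ 48/7 + 174.927ms (3/7)
12. 2973.761ms @ 51/7 + 174.927ms (3/7)
13. 3148.688ms @ 54/7 + 174.927ms (3/7)
14. 3323.615ms @ 57/7 + 174.927ms (3/7)
15. 3498.542ms @ 60/7 + 174.927ms (3/7)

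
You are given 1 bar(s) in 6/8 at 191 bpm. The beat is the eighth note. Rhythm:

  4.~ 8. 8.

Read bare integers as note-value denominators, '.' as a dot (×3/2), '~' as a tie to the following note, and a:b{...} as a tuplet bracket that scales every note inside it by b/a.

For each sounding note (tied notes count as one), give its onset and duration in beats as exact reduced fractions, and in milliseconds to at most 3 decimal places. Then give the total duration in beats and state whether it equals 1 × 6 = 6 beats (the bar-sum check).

1) 0.0ms=0b +1413.613ms=9/2b
2) 1413.613ms=9/2b +471.204ms=3/2b
Σ=6b of 6 (191bpm 6/8) — PASS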